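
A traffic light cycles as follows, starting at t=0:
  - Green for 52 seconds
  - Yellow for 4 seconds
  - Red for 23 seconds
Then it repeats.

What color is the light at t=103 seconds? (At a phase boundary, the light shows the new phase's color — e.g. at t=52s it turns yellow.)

Answer: green

Derivation:
Cycle length = 52 + 4 + 23 = 79s
t = 103, phase_t = 103 mod 79 = 24
24 < 52 (green end) → GREEN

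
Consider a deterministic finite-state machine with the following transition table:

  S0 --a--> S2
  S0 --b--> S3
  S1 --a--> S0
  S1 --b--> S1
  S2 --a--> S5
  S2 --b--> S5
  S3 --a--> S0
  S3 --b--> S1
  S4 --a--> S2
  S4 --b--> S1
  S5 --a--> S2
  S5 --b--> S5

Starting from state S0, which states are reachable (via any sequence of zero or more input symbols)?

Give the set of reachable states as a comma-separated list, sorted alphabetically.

BFS from S0:
  visit S0: S0--a-->S2 (new), S0--b-->S3 (new)
  visit S2: S2--a-->S5 (new), S2--b-->S5 (seen)
  visit S3: S3--a-->S0 (seen), S3--b-->S1 (new)
  visit S5: S5--a-->S2 (seen), S5--b-->S5 (seen)
  visit S1: S1--a-->S0 (seen), S1--b-->S1 (seen)

Answer: S0, S1, S2, S3, S5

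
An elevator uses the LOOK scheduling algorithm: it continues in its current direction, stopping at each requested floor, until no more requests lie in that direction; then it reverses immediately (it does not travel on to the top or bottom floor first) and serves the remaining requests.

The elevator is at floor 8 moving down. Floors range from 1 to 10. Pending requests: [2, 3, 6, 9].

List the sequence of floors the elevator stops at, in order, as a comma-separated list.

Answer: 6, 3, 2, 9

Derivation:
Current: 8, moving DOWN
Serve below first (descending): [6, 3, 2]
Then reverse, serve above (ascending): [9]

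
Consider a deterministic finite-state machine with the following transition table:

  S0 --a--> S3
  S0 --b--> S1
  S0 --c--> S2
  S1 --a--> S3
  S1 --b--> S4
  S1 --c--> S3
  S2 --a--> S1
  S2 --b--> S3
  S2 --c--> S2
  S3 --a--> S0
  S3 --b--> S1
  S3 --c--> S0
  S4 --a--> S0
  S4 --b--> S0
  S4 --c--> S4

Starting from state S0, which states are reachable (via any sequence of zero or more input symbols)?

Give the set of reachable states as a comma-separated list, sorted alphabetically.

BFS from S0:
  visit S0: S0--a-->S3 (new), S0--b-->S1 (new), S0--c-->S2 (new)
  visit S3: S3--a-->S0 (seen), S3--b-->S1 (seen), S3--c-->S0 (seen)
  visit S1: S1--a-->S3 (seen), S1--b-->S4 (new), S1--c-->S3 (seen)
  visit S2: S2--a-->S1 (seen), S2--b-->S3 (seen), S2--c-->S2 (seen)
  visit S4: S4--a-->S0 (seen), S4--b-->S0 (seen), S4--c-->S4 (seen)

Answer: S0, S1, S2, S3, S4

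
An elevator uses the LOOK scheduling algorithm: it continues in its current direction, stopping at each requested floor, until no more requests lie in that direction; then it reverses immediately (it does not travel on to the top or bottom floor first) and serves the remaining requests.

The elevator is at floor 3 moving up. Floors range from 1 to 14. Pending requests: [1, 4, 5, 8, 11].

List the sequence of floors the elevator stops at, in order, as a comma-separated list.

Answer: 4, 5, 8, 11, 1

Derivation:
Current: 3, moving UP
Serve above first (ascending): [4, 5, 8, 11]
Then reverse, serve below (descending): [1]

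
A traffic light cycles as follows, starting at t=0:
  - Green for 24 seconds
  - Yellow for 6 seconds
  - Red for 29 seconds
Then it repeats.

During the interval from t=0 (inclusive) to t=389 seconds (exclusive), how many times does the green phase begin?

Answer: 7

Derivation:
Cycle = 24+6+29 = 59s
green phase starts at t = k*59 + 0 for k=0,1,2,...
Need k*59+0 < 389 → k < 6.593
k ∈ {0, ..., 6} → 7 starts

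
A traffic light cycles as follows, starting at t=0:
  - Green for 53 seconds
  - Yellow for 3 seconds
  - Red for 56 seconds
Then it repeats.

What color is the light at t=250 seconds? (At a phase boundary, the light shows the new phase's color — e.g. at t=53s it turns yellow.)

Cycle length = 53 + 3 + 56 = 112s
t = 250, phase_t = 250 mod 112 = 26
26 < 53 (green end) → GREEN

Answer: green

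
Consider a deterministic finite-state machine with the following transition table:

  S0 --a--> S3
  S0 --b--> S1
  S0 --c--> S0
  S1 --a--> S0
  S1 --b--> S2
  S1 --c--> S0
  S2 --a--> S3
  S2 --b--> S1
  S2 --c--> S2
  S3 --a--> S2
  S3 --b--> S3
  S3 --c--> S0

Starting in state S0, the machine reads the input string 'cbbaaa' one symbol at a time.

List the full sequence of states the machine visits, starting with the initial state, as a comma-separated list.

Answer: S0, S0, S1, S2, S3, S2, S3

Derivation:
Start: S0
  read 'c': S0 --c--> S0
  read 'b': S0 --b--> S1
  read 'b': S1 --b--> S2
  read 'a': S2 --a--> S3
  read 'a': S3 --a--> S2
  read 'a': S2 --a--> S3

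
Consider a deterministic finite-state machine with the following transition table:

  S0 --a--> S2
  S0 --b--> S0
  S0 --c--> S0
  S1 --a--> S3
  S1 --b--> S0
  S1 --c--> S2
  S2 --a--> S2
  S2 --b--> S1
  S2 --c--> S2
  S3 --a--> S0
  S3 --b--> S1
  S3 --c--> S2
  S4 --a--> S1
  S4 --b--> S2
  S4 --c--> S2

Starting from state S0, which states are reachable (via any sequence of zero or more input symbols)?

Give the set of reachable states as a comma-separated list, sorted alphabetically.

BFS from S0:
  visit S0: S0--a-->S2 (new), S0--b-->S0 (seen), S0--c-->S0 (seen)
  visit S2: S2--a-->S2 (seen), S2--b-->S1 (new), S2--c-->S2 (seen)
  visit S1: S1--a-->S3 (new), S1--b-->S0 (seen), S1--c-->S2 (seen)
  visit S3: S3--a-->S0 (seen), S3--b-->S1 (seen), S3--c-->S2 (seen)

Answer: S0, S1, S2, S3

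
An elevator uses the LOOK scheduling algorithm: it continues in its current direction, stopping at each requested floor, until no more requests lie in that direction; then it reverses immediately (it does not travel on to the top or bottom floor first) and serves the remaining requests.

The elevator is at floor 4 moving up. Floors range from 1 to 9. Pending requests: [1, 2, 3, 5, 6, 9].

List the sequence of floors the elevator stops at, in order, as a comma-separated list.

Answer: 5, 6, 9, 3, 2, 1

Derivation:
Current: 4, moving UP
Serve above first (ascending): [5, 6, 9]
Then reverse, serve below (descending): [3, 2, 1]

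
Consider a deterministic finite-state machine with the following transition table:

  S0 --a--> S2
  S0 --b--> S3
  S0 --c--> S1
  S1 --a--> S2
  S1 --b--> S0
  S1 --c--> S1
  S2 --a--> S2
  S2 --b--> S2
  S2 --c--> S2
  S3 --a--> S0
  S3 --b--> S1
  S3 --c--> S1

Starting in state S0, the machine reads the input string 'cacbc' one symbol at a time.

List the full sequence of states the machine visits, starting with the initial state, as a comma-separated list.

Answer: S0, S1, S2, S2, S2, S2

Derivation:
Start: S0
  read 'c': S0 --c--> S1
  read 'a': S1 --a--> S2
  read 'c': S2 --c--> S2
  read 'b': S2 --b--> S2
  read 'c': S2 --c--> S2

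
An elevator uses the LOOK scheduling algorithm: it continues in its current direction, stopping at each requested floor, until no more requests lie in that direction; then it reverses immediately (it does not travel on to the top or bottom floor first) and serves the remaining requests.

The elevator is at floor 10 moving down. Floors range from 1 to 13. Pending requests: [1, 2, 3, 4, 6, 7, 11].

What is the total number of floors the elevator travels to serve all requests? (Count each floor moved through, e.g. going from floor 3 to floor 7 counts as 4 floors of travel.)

Start at floor 10 moving down, LOOK stop order: [7, 6, 4, 3, 2, 1, 11]
  10 → 7: |7-10| = 3, total = 3
  7 → 6: |6-7| = 1, total = 4
  6 → 4: |4-6| = 2, total = 6
  4 → 3: |3-4| = 1, total = 7
  3 → 2: |2-3| = 1, total = 8
  2 → 1: |1-2| = 1, total = 9
  1 → 11: |11-1| = 10, total = 19

Answer: 19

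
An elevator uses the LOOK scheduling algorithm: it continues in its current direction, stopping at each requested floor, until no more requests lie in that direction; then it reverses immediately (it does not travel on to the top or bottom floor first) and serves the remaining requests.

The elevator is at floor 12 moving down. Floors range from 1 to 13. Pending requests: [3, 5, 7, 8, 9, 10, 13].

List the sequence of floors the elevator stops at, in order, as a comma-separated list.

Answer: 10, 9, 8, 7, 5, 3, 13

Derivation:
Current: 12, moving DOWN
Serve below first (descending): [10, 9, 8, 7, 5, 3]
Then reverse, serve above (ascending): [13]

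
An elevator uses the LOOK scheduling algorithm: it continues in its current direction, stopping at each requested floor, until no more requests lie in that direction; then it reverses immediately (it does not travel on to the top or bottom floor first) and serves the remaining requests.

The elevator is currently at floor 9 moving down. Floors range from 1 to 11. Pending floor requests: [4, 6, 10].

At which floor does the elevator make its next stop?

Current floor: 9, direction: down
Requests above: [10]
Requests below: [4, 6]
Moving down and requests lie below → nearest below is max([4, 6]) = 6

Answer: 6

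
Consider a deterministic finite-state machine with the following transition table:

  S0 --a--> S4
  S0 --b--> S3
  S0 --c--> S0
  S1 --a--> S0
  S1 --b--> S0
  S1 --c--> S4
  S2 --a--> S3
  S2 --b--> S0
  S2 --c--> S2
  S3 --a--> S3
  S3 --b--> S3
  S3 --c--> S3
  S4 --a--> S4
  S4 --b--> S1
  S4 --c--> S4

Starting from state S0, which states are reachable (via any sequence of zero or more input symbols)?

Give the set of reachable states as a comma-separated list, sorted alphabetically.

Answer: S0, S1, S3, S4

Derivation:
BFS from S0:
  visit S0: S0--a-->S4 (new), S0--b-->S3 (new), S0--c-->S0 (seen)
  visit S4: S4--a-->S4 (seen), S4--b-->S1 (new), S4--c-->S4 (seen)
  visit S3: S3--a-->S3 (seen), S3--b-->S3 (seen), S3--c-->S3 (seen)
  visit S1: S1--a-->S0 (seen), S1--b-->S0 (seen), S1--c-->S4 (seen)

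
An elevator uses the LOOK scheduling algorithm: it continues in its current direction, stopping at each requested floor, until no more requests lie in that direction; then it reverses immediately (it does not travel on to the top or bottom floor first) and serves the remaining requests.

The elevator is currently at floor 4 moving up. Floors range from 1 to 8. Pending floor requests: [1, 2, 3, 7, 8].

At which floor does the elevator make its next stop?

Answer: 7

Derivation:
Current floor: 4, direction: up
Requests above: [7, 8]
Requests below: [1, 2, 3]
Moving up and requests lie above → nearest above is min([7, 8]) = 7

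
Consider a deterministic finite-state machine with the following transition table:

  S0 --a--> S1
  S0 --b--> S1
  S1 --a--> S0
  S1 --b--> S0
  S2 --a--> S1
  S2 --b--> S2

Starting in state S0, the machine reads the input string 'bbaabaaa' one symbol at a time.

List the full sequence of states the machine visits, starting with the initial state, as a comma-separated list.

Answer: S0, S1, S0, S1, S0, S1, S0, S1, S0

Derivation:
Start: S0
  read 'b': S0 --b--> S1
  read 'b': S1 --b--> S0
  read 'a': S0 --a--> S1
  read 'a': S1 --a--> S0
  read 'b': S0 --b--> S1
  read 'a': S1 --a--> S0
  read 'a': S0 --a--> S1
  read 'a': S1 --a--> S0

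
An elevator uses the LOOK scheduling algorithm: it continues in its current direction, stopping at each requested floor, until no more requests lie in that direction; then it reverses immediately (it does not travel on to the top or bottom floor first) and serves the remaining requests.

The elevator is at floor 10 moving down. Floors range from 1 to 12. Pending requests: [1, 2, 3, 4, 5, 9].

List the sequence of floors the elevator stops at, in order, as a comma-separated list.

Current: 10, moving DOWN
Serve below first (descending): [9, 5, 4, 3, 2, 1]
Then reverse, serve above (ascending): []

Answer: 9, 5, 4, 3, 2, 1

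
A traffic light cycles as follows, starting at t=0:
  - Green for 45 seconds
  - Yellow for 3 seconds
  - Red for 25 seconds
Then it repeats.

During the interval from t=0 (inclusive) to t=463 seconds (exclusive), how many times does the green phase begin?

Answer: 7

Derivation:
Cycle = 45+3+25 = 73s
green phase starts at t = k*73 + 0 for k=0,1,2,...
Need k*73+0 < 463 → k < 6.342
k ∈ {0, ..., 6} → 7 starts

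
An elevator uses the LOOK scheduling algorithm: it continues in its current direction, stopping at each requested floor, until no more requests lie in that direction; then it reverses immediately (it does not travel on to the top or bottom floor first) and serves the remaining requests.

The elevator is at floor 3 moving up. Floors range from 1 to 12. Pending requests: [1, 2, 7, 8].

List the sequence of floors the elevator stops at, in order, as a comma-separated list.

Answer: 7, 8, 2, 1

Derivation:
Current: 3, moving UP
Serve above first (ascending): [7, 8]
Then reverse, serve below (descending): [2, 1]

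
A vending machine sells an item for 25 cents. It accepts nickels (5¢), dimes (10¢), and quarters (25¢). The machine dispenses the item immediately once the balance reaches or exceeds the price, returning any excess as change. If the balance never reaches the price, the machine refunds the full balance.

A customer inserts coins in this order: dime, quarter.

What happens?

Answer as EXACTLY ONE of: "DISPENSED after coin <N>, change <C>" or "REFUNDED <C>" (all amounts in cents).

Answer: DISPENSED after coin 2, change 10

Derivation:
Price: 25¢
Coin 1 (dime, 10¢): balance = 10¢
Coin 2 (quarter, 25¢): balance = 35¢
  → balance >= price → DISPENSE, change = 35 - 25 = 10¢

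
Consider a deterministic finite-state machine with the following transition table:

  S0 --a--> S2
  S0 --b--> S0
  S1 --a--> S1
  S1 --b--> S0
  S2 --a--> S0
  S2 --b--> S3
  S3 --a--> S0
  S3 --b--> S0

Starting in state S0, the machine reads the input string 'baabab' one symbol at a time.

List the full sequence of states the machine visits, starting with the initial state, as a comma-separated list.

Answer: S0, S0, S2, S0, S0, S2, S3

Derivation:
Start: S0
  read 'b': S0 --b--> S0
  read 'a': S0 --a--> S2
  read 'a': S2 --a--> S0
  read 'b': S0 --b--> S0
  read 'a': S0 --a--> S2
  read 'b': S2 --b--> S3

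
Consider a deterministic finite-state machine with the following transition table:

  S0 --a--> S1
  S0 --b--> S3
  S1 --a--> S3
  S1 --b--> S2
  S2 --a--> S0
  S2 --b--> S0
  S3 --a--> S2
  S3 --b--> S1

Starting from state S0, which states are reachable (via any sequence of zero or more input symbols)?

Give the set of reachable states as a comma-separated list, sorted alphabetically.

BFS from S0:
  visit S0: S0--a-->S1 (new), S0--b-->S3 (new)
  visit S1: S1--a-->S3 (seen), S1--b-->S2 (new)
  visit S3: S3--a-->S2 (seen), S3--b-->S1 (seen)
  visit S2: S2--a-->S0 (seen), S2--b-->S0 (seen)

Answer: S0, S1, S2, S3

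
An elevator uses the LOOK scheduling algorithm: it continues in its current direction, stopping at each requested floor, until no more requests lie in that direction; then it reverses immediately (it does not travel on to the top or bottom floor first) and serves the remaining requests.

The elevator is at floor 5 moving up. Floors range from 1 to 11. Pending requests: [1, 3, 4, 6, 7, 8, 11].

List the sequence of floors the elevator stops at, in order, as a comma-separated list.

Answer: 6, 7, 8, 11, 4, 3, 1

Derivation:
Current: 5, moving UP
Serve above first (ascending): [6, 7, 8, 11]
Then reverse, serve below (descending): [4, 3, 1]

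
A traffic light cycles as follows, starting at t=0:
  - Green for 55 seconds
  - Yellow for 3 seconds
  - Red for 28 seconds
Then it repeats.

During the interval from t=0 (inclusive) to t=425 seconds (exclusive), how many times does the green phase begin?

Cycle = 55+3+28 = 86s
green phase starts at t = k*86 + 0 for k=0,1,2,...
Need k*86+0 < 425 → k < 4.942
k ∈ {0, ..., 4} → 5 starts

Answer: 5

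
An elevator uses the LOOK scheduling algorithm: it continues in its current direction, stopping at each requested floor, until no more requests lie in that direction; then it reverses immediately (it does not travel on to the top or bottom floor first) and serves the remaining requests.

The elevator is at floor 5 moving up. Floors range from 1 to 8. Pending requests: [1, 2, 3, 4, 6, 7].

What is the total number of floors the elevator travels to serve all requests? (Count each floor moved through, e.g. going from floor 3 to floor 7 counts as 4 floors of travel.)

Answer: 8

Derivation:
Start at floor 5 moving up, LOOK stop order: [6, 7, 4, 3, 2, 1]
  5 → 6: |6-5| = 1, total = 1
  6 → 7: |7-6| = 1, total = 2
  7 → 4: |4-7| = 3, total = 5
  4 → 3: |3-4| = 1, total = 6
  3 → 2: |2-3| = 1, total = 7
  2 → 1: |1-2| = 1, total = 8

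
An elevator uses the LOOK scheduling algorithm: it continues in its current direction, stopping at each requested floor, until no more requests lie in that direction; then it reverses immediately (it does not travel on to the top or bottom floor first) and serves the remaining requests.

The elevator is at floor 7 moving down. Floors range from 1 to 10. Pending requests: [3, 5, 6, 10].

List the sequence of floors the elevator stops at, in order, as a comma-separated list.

Answer: 6, 5, 3, 10

Derivation:
Current: 7, moving DOWN
Serve below first (descending): [6, 5, 3]
Then reverse, serve above (ascending): [10]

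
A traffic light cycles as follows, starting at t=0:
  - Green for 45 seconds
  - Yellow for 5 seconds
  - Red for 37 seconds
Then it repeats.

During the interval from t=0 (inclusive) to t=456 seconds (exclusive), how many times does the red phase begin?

Answer: 5

Derivation:
Cycle = 45+5+37 = 87s
red phase starts at t = k*87 + 50 for k=0,1,2,...
Need k*87+50 < 456 → k < 4.667
k ∈ {0, ..., 4} → 5 starts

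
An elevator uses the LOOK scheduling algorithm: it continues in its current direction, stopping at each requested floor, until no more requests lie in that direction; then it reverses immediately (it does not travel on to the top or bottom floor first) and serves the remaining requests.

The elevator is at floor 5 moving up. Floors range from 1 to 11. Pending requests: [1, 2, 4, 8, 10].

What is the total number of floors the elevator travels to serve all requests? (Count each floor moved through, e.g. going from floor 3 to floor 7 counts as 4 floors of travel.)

Start at floor 5 moving up, LOOK stop order: [8, 10, 4, 2, 1]
  5 → 8: |8-5| = 3, total = 3
  8 → 10: |10-8| = 2, total = 5
  10 → 4: |4-10| = 6, total = 11
  4 → 2: |2-4| = 2, total = 13
  2 → 1: |1-2| = 1, total = 14

Answer: 14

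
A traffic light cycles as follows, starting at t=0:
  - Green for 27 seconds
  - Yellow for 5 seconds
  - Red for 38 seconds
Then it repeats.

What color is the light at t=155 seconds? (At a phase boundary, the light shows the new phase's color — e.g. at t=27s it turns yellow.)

Cycle length = 27 + 5 + 38 = 70s
t = 155, phase_t = 155 mod 70 = 15
15 < 27 (green end) → GREEN

Answer: green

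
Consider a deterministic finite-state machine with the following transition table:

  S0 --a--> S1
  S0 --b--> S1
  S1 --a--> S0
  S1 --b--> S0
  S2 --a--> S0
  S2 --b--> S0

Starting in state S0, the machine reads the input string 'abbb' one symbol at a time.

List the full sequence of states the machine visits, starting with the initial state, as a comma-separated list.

Answer: S0, S1, S0, S1, S0

Derivation:
Start: S0
  read 'a': S0 --a--> S1
  read 'b': S1 --b--> S0
  read 'b': S0 --b--> S1
  read 'b': S1 --b--> S0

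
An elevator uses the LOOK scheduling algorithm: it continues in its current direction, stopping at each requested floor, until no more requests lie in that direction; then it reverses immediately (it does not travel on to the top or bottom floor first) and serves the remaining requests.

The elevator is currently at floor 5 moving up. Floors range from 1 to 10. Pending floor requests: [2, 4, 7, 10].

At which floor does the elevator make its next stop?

Current floor: 5, direction: up
Requests above: [7, 10]
Requests below: [2, 4]
Moving up and requests lie above → nearest above is min([7, 10]) = 7

Answer: 7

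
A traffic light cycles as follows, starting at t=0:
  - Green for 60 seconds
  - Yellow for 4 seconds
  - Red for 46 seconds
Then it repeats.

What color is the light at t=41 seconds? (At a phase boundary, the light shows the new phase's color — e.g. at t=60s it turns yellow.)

Cycle length = 60 + 4 + 46 = 110s
t = 41, phase_t = 41 mod 110 = 41
41 < 60 (green end) → GREEN

Answer: green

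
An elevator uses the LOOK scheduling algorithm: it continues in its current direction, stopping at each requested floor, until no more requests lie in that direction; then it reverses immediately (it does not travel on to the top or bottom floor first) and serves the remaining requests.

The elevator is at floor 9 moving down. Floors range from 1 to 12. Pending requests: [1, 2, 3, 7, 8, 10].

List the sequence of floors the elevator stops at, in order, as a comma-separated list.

Current: 9, moving DOWN
Serve below first (descending): [8, 7, 3, 2, 1]
Then reverse, serve above (ascending): [10]

Answer: 8, 7, 3, 2, 1, 10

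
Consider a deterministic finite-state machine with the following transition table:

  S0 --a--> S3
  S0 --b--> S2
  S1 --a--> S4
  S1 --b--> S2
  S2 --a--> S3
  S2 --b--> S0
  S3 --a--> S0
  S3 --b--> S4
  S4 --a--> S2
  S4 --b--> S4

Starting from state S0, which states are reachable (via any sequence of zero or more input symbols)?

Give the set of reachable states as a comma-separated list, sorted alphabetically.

Answer: S0, S2, S3, S4

Derivation:
BFS from S0:
  visit S0: S0--a-->S3 (new), S0--b-->S2 (new)
  visit S3: S3--a-->S0 (seen), S3--b-->S4 (new)
  visit S2: S2--a-->S3 (seen), S2--b-->S0 (seen)
  visit S4: S4--a-->S2 (seen), S4--b-->S4 (seen)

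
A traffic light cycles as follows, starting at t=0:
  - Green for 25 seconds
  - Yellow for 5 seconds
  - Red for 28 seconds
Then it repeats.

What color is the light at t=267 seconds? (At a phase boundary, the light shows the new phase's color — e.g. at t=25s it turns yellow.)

Cycle length = 25 + 5 + 28 = 58s
t = 267, phase_t = 267 mod 58 = 35
35 >= 30 → RED

Answer: red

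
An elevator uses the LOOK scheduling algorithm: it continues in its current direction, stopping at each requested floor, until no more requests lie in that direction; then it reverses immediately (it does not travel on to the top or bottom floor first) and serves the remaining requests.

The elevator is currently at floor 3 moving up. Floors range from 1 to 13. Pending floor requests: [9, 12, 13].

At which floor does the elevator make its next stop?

Answer: 9

Derivation:
Current floor: 3, direction: up
Requests above: [9, 12, 13]
Requests below: []
Moving up and requests lie above → nearest above is min([9, 12, 13]) = 9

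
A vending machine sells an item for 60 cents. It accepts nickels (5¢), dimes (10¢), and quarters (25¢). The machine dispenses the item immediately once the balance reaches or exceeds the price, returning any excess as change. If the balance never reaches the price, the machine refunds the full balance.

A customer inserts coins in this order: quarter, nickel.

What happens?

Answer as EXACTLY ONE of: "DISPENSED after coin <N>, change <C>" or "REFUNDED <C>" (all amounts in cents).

Answer: REFUNDED 30

Derivation:
Price: 60¢
Coin 1 (quarter, 25¢): balance = 25¢
Coin 2 (nickel, 5¢): balance = 30¢
All coins inserted, balance 30¢ < price 60¢ → REFUND 30¢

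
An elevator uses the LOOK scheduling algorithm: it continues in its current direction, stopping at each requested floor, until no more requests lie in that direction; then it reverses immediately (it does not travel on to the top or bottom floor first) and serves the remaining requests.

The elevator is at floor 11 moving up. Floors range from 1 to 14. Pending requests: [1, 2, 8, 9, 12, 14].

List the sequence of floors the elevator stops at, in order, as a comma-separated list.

Answer: 12, 14, 9, 8, 2, 1

Derivation:
Current: 11, moving UP
Serve above first (ascending): [12, 14]
Then reverse, serve below (descending): [9, 8, 2, 1]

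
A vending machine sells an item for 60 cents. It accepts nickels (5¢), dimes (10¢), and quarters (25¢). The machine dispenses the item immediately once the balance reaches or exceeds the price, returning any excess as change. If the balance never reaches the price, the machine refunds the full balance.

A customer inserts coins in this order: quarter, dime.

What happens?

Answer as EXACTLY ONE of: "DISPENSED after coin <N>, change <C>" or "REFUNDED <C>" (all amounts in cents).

Answer: REFUNDED 35

Derivation:
Price: 60¢
Coin 1 (quarter, 25¢): balance = 25¢
Coin 2 (dime, 10¢): balance = 35¢
All coins inserted, balance 35¢ < price 60¢ → REFUND 35¢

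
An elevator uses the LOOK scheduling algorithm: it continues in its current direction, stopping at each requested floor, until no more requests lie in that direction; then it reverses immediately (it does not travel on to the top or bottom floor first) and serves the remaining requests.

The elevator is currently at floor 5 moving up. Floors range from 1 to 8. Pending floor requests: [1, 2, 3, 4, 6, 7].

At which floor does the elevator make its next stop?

Current floor: 5, direction: up
Requests above: [6, 7]
Requests below: [1, 2, 3, 4]
Moving up and requests lie above → nearest above is min([6, 7]) = 6

Answer: 6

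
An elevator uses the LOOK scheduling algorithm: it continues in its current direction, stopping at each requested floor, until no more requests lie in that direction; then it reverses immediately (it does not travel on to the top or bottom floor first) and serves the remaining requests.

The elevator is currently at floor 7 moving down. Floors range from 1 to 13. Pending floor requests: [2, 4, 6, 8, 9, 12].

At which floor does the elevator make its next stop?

Answer: 6

Derivation:
Current floor: 7, direction: down
Requests above: [8, 9, 12]
Requests below: [2, 4, 6]
Moving down and requests lie below → nearest below is max([2, 4, 6]) = 6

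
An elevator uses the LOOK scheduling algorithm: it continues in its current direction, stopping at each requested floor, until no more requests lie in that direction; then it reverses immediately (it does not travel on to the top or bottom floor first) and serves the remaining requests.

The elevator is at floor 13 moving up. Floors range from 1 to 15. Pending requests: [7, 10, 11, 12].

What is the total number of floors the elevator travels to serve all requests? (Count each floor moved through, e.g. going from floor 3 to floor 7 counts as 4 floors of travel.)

Answer: 6

Derivation:
Start at floor 13 moving up, LOOK stop order: [12, 11, 10, 7]
  13 → 12: |12-13| = 1, total = 1
  12 → 11: |11-12| = 1, total = 2
  11 → 10: |10-11| = 1, total = 3
  10 → 7: |7-10| = 3, total = 6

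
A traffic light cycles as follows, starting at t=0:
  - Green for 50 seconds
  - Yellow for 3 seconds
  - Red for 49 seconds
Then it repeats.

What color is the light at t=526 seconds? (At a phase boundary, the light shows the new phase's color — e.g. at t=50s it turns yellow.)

Cycle length = 50 + 3 + 49 = 102s
t = 526, phase_t = 526 mod 102 = 16
16 < 50 (green end) → GREEN

Answer: green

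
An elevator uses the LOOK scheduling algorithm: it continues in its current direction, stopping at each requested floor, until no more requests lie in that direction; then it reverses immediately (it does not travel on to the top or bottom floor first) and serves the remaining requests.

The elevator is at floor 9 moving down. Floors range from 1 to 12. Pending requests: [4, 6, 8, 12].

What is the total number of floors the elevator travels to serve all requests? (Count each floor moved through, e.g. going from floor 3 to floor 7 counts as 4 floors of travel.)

Start at floor 9 moving down, LOOK stop order: [8, 6, 4, 12]
  9 → 8: |8-9| = 1, total = 1
  8 → 6: |6-8| = 2, total = 3
  6 → 4: |4-6| = 2, total = 5
  4 → 12: |12-4| = 8, total = 13

Answer: 13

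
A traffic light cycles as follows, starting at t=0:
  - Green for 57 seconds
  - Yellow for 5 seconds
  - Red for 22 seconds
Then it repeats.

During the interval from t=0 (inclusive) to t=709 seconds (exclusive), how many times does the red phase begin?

Cycle = 57+5+22 = 84s
red phase starts at t = k*84 + 62 for k=0,1,2,...
Need k*84+62 < 709 → k < 7.702
k ∈ {0, ..., 7} → 8 starts

Answer: 8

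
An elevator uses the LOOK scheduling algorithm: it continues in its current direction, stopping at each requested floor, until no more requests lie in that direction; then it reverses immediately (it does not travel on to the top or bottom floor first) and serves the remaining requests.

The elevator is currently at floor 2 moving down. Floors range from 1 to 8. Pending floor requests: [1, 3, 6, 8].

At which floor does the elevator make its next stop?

Current floor: 2, direction: down
Requests above: [3, 6, 8]
Requests below: [1]
Moving down and requests lie below → nearest below is max([1]) = 1

Answer: 1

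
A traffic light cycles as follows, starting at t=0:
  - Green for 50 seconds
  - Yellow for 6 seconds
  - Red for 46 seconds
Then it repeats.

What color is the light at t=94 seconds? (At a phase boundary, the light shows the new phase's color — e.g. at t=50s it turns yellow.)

Cycle length = 50 + 6 + 46 = 102s
t = 94, phase_t = 94 mod 102 = 94
94 >= 56 → RED

Answer: red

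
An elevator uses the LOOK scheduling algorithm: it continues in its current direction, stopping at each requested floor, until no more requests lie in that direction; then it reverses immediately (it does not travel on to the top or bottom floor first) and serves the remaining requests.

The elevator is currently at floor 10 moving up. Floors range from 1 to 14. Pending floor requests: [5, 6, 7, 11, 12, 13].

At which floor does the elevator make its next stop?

Current floor: 10, direction: up
Requests above: [11, 12, 13]
Requests below: [5, 6, 7]
Moving up and requests lie above → nearest above is min([11, 12, 13]) = 11

Answer: 11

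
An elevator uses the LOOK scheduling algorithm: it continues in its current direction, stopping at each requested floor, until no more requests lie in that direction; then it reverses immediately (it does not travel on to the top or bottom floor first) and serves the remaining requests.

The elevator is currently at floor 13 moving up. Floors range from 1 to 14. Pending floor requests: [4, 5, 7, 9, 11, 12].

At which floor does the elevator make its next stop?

Current floor: 13, direction: up
Requests above: []
Requests below: [4, 5, 7, 9, 11, 12]
Moving up but no requests above → reverse; nearest below is max([4, 5, 7, 9, 11, 12]) = 12

Answer: 12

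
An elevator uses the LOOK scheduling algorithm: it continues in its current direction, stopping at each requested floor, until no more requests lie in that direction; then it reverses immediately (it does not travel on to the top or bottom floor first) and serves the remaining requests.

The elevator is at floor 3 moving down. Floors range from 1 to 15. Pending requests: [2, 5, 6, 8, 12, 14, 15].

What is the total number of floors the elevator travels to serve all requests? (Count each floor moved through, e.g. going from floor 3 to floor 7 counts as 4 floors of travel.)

Start at floor 3 moving down, LOOK stop order: [2, 5, 6, 8, 12, 14, 15]
  3 → 2: |2-3| = 1, total = 1
  2 → 5: |5-2| = 3, total = 4
  5 → 6: |6-5| = 1, total = 5
  6 → 8: |8-6| = 2, total = 7
  8 → 12: |12-8| = 4, total = 11
  12 → 14: |14-12| = 2, total = 13
  14 → 15: |15-14| = 1, total = 14

Answer: 14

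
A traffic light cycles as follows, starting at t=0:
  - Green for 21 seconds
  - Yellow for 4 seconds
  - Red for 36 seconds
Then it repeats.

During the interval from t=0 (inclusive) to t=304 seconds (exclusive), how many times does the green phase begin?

Cycle = 21+4+36 = 61s
green phase starts at t = k*61 + 0 for k=0,1,2,...
Need k*61+0 < 304 → k < 4.984
k ∈ {0, ..., 4} → 5 starts

Answer: 5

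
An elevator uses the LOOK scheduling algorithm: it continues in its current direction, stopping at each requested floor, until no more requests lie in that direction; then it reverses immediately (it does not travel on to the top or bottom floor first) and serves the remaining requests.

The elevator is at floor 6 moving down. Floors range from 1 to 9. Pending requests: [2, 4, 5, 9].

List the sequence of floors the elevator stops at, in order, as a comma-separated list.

Answer: 5, 4, 2, 9

Derivation:
Current: 6, moving DOWN
Serve below first (descending): [5, 4, 2]
Then reverse, serve above (ascending): [9]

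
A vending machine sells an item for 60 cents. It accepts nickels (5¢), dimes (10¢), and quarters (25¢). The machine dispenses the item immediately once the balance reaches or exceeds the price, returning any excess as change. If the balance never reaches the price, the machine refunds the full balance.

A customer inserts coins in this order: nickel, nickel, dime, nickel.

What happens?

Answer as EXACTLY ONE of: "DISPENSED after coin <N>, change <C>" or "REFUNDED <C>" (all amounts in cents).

Answer: REFUNDED 25

Derivation:
Price: 60¢
Coin 1 (nickel, 5¢): balance = 5¢
Coin 2 (nickel, 5¢): balance = 10¢
Coin 3 (dime, 10¢): balance = 20¢
Coin 4 (nickel, 5¢): balance = 25¢
All coins inserted, balance 25¢ < price 60¢ → REFUND 25¢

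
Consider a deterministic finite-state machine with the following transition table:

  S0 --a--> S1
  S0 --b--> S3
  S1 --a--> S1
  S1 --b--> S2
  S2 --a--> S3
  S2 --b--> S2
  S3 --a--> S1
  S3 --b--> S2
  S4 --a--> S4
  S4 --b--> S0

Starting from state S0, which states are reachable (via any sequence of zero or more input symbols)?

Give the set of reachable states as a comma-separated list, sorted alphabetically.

BFS from S0:
  visit S0: S0--a-->S1 (new), S0--b-->S3 (new)
  visit S1: S1--a-->S1 (seen), S1--b-->S2 (new)
  visit S3: S3--a-->S1 (seen), S3--b-->S2 (seen)
  visit S2: S2--a-->S3 (seen), S2--b-->S2 (seen)

Answer: S0, S1, S2, S3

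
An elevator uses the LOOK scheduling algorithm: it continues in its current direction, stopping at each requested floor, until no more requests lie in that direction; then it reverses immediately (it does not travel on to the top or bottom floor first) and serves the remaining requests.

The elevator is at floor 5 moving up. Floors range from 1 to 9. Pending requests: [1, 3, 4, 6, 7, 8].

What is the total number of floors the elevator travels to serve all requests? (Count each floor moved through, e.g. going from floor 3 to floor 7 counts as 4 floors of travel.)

Start at floor 5 moving up, LOOK stop order: [6, 7, 8, 4, 3, 1]
  5 → 6: |6-5| = 1, total = 1
  6 → 7: |7-6| = 1, total = 2
  7 → 8: |8-7| = 1, total = 3
  8 → 4: |4-8| = 4, total = 7
  4 → 3: |3-4| = 1, total = 8
  3 → 1: |1-3| = 2, total = 10

Answer: 10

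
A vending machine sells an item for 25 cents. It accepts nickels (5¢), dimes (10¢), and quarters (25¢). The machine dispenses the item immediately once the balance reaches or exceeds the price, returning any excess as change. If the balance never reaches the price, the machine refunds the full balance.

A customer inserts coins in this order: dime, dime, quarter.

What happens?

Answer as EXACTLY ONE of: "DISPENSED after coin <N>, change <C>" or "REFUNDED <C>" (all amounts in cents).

Answer: DISPENSED after coin 3, change 20

Derivation:
Price: 25¢
Coin 1 (dime, 10¢): balance = 10¢
Coin 2 (dime, 10¢): balance = 20¢
Coin 3 (quarter, 25¢): balance = 45¢
  → balance >= price → DISPENSE, change = 45 - 25 = 20¢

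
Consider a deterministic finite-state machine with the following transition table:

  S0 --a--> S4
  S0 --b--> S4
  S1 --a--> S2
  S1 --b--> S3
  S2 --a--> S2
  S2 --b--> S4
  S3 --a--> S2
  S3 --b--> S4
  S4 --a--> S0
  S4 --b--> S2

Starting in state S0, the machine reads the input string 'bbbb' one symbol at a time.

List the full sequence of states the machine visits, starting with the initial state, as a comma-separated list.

Answer: S0, S4, S2, S4, S2

Derivation:
Start: S0
  read 'b': S0 --b--> S4
  read 'b': S4 --b--> S2
  read 'b': S2 --b--> S4
  read 'b': S4 --b--> S2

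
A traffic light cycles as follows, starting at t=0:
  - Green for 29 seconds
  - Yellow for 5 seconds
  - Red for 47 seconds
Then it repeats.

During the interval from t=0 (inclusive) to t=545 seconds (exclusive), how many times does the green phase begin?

Cycle = 29+5+47 = 81s
green phase starts at t = k*81 + 0 for k=0,1,2,...
Need k*81+0 < 545 → k < 6.728
k ∈ {0, ..., 6} → 7 starts

Answer: 7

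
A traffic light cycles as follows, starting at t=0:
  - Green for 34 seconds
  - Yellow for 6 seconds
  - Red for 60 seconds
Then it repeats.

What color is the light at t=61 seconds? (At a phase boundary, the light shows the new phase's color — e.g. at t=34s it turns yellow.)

Cycle length = 34 + 6 + 60 = 100s
t = 61, phase_t = 61 mod 100 = 61
61 >= 40 → RED

Answer: red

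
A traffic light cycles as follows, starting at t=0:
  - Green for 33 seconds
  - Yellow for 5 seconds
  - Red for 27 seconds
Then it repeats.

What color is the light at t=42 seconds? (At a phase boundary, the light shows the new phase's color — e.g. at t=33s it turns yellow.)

Cycle length = 33 + 5 + 27 = 65s
t = 42, phase_t = 42 mod 65 = 42
42 >= 38 → RED

Answer: red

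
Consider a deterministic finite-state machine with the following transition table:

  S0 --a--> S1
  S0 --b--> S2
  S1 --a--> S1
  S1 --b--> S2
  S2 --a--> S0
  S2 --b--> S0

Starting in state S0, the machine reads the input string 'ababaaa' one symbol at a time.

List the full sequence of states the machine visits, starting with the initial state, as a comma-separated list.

Start: S0
  read 'a': S0 --a--> S1
  read 'b': S1 --b--> S2
  read 'a': S2 --a--> S0
  read 'b': S0 --b--> S2
  read 'a': S2 --a--> S0
  read 'a': S0 --a--> S1
  read 'a': S1 --a--> S1

Answer: S0, S1, S2, S0, S2, S0, S1, S1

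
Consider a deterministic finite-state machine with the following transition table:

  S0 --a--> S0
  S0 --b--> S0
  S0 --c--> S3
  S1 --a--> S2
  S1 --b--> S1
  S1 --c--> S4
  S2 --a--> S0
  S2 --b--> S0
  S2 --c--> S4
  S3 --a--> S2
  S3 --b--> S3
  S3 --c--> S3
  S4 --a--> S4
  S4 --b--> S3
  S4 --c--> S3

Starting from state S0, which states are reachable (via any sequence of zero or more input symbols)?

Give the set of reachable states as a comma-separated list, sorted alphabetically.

BFS from S0:
  visit S0: S0--a-->S0 (seen), S0--b-->S0 (seen), S0--c-->S3 (new)
  visit S3: S3--a-->S2 (new), S3--b-->S3 (seen), S3--c-->S3 (seen)
  visit S2: S2--a-->S0 (seen), S2--b-->S0 (seen), S2--c-->S4 (new)
  visit S4: S4--a-->S4 (seen), S4--b-->S3 (seen), S4--c-->S3 (seen)

Answer: S0, S2, S3, S4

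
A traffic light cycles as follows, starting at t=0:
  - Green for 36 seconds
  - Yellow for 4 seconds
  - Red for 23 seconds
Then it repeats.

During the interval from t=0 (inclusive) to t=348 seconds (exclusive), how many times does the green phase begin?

Cycle = 36+4+23 = 63s
green phase starts at t = k*63 + 0 for k=0,1,2,...
Need k*63+0 < 348 → k < 5.524
k ∈ {0, ..., 5} → 6 starts

Answer: 6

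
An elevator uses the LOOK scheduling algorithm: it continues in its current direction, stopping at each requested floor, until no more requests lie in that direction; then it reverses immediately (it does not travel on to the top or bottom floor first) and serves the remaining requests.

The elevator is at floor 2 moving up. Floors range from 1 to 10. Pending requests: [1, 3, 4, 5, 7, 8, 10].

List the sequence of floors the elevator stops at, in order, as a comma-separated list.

Current: 2, moving UP
Serve above first (ascending): [3, 4, 5, 7, 8, 10]
Then reverse, serve below (descending): [1]

Answer: 3, 4, 5, 7, 8, 10, 1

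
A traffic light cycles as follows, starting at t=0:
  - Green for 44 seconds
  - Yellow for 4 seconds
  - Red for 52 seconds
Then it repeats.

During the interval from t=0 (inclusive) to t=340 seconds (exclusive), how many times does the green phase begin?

Answer: 4

Derivation:
Cycle = 44+4+52 = 100s
green phase starts at t = k*100 + 0 for k=0,1,2,...
Need k*100+0 < 340 → k < 3.400
k ∈ {0, ..., 3} → 4 starts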